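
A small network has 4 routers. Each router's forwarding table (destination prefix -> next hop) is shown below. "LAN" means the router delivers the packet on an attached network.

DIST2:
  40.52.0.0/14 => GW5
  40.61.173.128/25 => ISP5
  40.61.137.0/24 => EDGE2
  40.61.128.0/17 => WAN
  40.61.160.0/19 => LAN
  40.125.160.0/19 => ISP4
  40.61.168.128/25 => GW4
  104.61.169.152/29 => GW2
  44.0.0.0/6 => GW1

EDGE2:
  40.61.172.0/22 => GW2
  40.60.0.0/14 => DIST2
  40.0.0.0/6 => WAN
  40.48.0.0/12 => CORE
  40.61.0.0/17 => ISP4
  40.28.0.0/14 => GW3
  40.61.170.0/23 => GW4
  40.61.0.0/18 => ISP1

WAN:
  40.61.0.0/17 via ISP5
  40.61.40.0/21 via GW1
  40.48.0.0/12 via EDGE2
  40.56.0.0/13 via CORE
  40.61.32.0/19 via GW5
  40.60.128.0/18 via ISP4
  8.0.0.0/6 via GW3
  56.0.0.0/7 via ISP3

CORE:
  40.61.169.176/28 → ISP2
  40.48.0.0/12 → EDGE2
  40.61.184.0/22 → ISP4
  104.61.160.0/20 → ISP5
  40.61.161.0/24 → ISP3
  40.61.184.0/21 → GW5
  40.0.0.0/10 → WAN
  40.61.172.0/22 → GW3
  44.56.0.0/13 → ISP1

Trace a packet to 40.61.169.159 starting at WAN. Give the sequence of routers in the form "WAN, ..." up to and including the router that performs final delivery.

WAN, CORE, EDGE2, DIST2

At WAN: longest match for 40.61.169.159 is 40.56.0.0/13 -> CORE
At CORE: longest match for 40.61.169.159 is 40.48.0.0/12 -> EDGE2
At EDGE2: longest match for 40.61.169.159 is 40.60.0.0/14 -> DIST2
At DIST2: longest match for 40.61.169.159 is 40.61.160.0/19 -> LAN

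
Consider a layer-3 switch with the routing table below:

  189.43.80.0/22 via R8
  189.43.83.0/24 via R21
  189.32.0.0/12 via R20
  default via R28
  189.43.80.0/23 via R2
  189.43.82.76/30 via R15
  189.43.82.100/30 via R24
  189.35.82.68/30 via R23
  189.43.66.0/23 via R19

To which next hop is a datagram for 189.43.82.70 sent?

R8

Routes whose prefix contains 189.43.82.70:
  0.0.0.0/0 (default, matches everything) -> R28
  189.32.0.0/12 (189.32.0.0 - 189.47.255.255) -> R20
  189.43.80.0/22 (189.43.80.0 - 189.43.83.255) -> R8
More-specific entries that do NOT match:
  189.43.82.76/30 (189.43.82.76 - 189.43.82.79) does not contain 189.43.82.70
  189.43.82.100/30 (189.43.82.100 - 189.43.82.103) does not contain 189.43.82.70
  189.35.82.68/30 (189.35.82.68 - 189.35.82.71) does not contain 189.43.82.70
  189.43.83.0/24 (189.43.83.0 - 189.43.83.255) does not contain 189.43.82.70
  189.43.80.0/23 (189.43.80.0 - 189.43.81.255) does not contain 189.43.82.70
  189.43.66.0/23 (189.43.66.0 - 189.43.67.255) does not contain 189.43.82.70
Longest matching prefix is /22 -> next hop R8.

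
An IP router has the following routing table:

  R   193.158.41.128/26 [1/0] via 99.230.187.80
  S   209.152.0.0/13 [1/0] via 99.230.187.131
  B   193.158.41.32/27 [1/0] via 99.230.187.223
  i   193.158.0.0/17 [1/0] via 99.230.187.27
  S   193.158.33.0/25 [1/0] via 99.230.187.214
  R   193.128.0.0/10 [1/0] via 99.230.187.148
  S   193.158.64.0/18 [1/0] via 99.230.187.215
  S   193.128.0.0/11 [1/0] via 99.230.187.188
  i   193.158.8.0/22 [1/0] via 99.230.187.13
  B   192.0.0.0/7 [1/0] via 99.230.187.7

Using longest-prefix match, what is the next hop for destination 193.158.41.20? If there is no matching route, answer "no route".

Routes whose prefix contains 193.158.41.20:
  192.0.0.0/7 (192.0.0.0 - 193.255.255.255) -> 99.230.187.7
  193.128.0.0/10 (193.128.0.0 - 193.191.255.255) -> 99.230.187.148
  193.128.0.0/11 (193.128.0.0 - 193.159.255.255) -> 99.230.187.188
  193.158.0.0/17 (193.158.0.0 - 193.158.127.255) -> 99.230.187.27
More-specific entries that do NOT match:
  193.158.41.32/27 (193.158.41.32 - 193.158.41.63) does not contain 193.158.41.20
  193.158.41.128/26 (193.158.41.128 - 193.158.41.191) does not contain 193.158.41.20
  193.158.33.0/25 (193.158.33.0 - 193.158.33.127) does not contain 193.158.41.20
  193.158.8.0/22 (193.158.8.0 - 193.158.11.255) does not contain 193.158.41.20
  193.158.64.0/18 (193.158.64.0 - 193.158.127.255) does not contain 193.158.41.20
Longest matching prefix is /17 -> next hop 99.230.187.27.

99.230.187.27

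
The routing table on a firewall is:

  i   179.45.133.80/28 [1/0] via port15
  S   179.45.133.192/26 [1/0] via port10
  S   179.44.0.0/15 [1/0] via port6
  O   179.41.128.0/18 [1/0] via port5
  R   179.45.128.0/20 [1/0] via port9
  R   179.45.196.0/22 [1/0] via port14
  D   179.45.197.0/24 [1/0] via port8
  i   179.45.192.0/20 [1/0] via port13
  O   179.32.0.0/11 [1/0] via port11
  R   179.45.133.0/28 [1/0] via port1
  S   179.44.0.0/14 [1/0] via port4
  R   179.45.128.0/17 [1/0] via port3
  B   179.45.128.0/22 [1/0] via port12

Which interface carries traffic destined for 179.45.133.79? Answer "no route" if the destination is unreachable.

Routes whose prefix contains 179.45.133.79:
  179.32.0.0/11 (179.32.0.0 - 179.63.255.255) -> port11
  179.44.0.0/14 (179.44.0.0 - 179.47.255.255) -> port4
  179.44.0.0/15 (179.44.0.0 - 179.45.255.255) -> port6
  179.45.128.0/17 (179.45.128.0 - 179.45.255.255) -> port3
  179.45.128.0/20 (179.45.128.0 - 179.45.143.255) -> port9
More-specific entries that do NOT match:
  179.45.133.80/28 (179.45.133.80 - 179.45.133.95) does not contain 179.45.133.79
  179.45.133.0/28 (179.45.133.0 - 179.45.133.15) does not contain 179.45.133.79
  179.45.133.192/26 (179.45.133.192 - 179.45.133.255) does not contain 179.45.133.79
  179.45.197.0/24 (179.45.197.0 - 179.45.197.255) does not contain 179.45.133.79
  179.45.196.0/22 (179.45.196.0 - 179.45.199.255) does not contain 179.45.133.79
  179.45.128.0/22 (179.45.128.0 - 179.45.131.255) does not contain 179.45.133.79
Longest matching prefix is /20 -> interface port9.

port9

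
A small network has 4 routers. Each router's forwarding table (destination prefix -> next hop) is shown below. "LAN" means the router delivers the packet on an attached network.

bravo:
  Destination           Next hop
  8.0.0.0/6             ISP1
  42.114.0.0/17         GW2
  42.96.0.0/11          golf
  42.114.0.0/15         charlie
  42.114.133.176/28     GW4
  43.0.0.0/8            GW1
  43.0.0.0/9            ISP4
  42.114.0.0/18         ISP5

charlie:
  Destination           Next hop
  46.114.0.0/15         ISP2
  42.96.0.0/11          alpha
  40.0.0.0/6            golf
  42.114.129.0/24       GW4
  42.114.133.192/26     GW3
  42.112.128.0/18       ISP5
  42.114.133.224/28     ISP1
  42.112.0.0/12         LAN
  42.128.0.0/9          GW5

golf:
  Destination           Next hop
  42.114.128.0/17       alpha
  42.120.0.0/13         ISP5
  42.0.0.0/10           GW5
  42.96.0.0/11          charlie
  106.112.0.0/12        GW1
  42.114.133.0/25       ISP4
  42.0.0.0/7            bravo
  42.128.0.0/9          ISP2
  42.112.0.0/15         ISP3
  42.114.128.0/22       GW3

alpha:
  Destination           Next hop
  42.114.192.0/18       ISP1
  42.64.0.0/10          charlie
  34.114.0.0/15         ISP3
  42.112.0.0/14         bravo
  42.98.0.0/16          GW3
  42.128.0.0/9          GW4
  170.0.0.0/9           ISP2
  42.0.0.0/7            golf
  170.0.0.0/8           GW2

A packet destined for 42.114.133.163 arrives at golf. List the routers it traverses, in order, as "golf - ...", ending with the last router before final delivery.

golf - alpha - bravo - charlie

At golf: longest match for 42.114.133.163 is 42.114.128.0/17 -> alpha
At alpha: longest match for 42.114.133.163 is 42.112.0.0/14 -> bravo
At bravo: longest match for 42.114.133.163 is 42.114.0.0/15 -> charlie
At charlie: longest match for 42.114.133.163 is 42.112.0.0/12 -> LAN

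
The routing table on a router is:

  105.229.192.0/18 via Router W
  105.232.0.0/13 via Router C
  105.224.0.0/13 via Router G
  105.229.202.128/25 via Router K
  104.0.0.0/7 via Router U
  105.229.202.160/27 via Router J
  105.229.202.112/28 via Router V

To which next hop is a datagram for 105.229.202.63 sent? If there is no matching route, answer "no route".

Router W

Routes whose prefix contains 105.229.202.63:
  104.0.0.0/7 (104.0.0.0 - 105.255.255.255) -> Router U
  105.224.0.0/13 (105.224.0.0 - 105.231.255.255) -> Router G
  105.229.192.0/18 (105.229.192.0 - 105.229.255.255) -> Router W
More-specific entries that do NOT match:
  105.229.202.112/28 (105.229.202.112 - 105.229.202.127) does not contain 105.229.202.63
  105.229.202.160/27 (105.229.202.160 - 105.229.202.191) does not contain 105.229.202.63
  105.229.202.128/25 (105.229.202.128 - 105.229.202.255) does not contain 105.229.202.63
Longest matching prefix is /18 -> next hop Router W.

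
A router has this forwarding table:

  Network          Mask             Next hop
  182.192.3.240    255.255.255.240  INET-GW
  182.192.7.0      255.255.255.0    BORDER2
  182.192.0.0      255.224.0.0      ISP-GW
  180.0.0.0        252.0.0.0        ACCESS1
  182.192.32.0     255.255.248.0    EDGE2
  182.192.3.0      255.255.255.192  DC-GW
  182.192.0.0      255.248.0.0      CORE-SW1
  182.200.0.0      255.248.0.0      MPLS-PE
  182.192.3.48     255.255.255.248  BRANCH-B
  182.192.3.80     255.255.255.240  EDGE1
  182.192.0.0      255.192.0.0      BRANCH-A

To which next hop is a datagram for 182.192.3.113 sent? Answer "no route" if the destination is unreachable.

Routes whose prefix contains 182.192.3.113:
  180.0.0.0/6 (180.0.0.0 - 183.255.255.255) -> ACCESS1
  182.192.0.0/10 (182.192.0.0 - 182.255.255.255) -> BRANCH-A
  182.192.0.0/11 (182.192.0.0 - 182.223.255.255) -> ISP-GW
  182.192.0.0/13 (182.192.0.0 - 182.199.255.255) -> CORE-SW1
More-specific entries that do NOT match:
  182.192.3.48/29 (182.192.3.48 - 182.192.3.55) does not contain 182.192.3.113
  182.192.3.240/28 (182.192.3.240 - 182.192.3.255) does not contain 182.192.3.113
  182.192.3.80/28 (182.192.3.80 - 182.192.3.95) does not contain 182.192.3.113
  182.192.3.0/26 (182.192.3.0 - 182.192.3.63) does not contain 182.192.3.113
  182.192.7.0/24 (182.192.7.0 - 182.192.7.255) does not contain 182.192.3.113
  182.192.32.0/21 (182.192.32.0 - 182.192.39.255) does not contain 182.192.3.113
Longest matching prefix is /13 -> next hop CORE-SW1.

CORE-SW1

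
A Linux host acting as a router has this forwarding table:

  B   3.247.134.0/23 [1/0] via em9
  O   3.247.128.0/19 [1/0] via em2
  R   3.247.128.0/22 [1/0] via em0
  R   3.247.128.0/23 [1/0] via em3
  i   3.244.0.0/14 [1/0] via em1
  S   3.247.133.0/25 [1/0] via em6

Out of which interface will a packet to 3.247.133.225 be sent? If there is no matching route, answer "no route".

em2

Routes whose prefix contains 3.247.133.225:
  3.244.0.0/14 (3.244.0.0 - 3.247.255.255) -> em1
  3.247.128.0/19 (3.247.128.0 - 3.247.159.255) -> em2
More-specific entries that do NOT match:
  3.247.133.0/25 (3.247.133.0 - 3.247.133.127) does not contain 3.247.133.225
  3.247.134.0/23 (3.247.134.0 - 3.247.135.255) does not contain 3.247.133.225
  3.247.128.0/23 (3.247.128.0 - 3.247.129.255) does not contain 3.247.133.225
  3.247.128.0/22 (3.247.128.0 - 3.247.131.255) does not contain 3.247.133.225
Longest matching prefix is /19 -> interface em2.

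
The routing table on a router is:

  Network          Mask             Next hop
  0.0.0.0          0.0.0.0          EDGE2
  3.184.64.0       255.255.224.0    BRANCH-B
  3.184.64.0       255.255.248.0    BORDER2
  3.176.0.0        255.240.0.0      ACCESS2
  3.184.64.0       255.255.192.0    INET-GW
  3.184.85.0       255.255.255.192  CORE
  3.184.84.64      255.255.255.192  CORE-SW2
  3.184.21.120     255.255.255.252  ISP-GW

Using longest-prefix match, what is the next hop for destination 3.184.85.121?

Routes whose prefix contains 3.184.85.121:
  0.0.0.0/0 (default, matches everything) -> EDGE2
  3.176.0.0/12 (3.176.0.0 - 3.191.255.255) -> ACCESS2
  3.184.64.0/18 (3.184.64.0 - 3.184.127.255) -> INET-GW
  3.184.64.0/19 (3.184.64.0 - 3.184.95.255) -> BRANCH-B
More-specific entries that do NOT match:
  3.184.21.120/30 (3.184.21.120 - 3.184.21.123) does not contain 3.184.85.121
  3.184.85.0/26 (3.184.85.0 - 3.184.85.63) does not contain 3.184.85.121
  3.184.84.64/26 (3.184.84.64 - 3.184.84.127) does not contain 3.184.85.121
  3.184.64.0/21 (3.184.64.0 - 3.184.71.255) does not contain 3.184.85.121
Longest matching prefix is /19 -> next hop BRANCH-B.

BRANCH-B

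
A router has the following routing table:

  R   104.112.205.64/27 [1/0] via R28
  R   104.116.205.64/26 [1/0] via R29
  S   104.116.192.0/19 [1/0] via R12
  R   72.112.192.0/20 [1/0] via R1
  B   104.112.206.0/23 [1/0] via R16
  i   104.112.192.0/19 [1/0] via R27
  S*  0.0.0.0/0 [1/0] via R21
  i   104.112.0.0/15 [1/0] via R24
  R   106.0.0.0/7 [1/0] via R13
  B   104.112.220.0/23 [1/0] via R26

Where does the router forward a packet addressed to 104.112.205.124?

R27

Routes whose prefix contains 104.112.205.124:
  0.0.0.0/0 (default, matches everything) -> R21
  104.112.0.0/15 (104.112.0.0 - 104.113.255.255) -> R24
  104.112.192.0/19 (104.112.192.0 - 104.112.223.255) -> R27
More-specific entries that do NOT match:
  104.112.205.64/27 (104.112.205.64 - 104.112.205.95) does not contain 104.112.205.124
  104.116.205.64/26 (104.116.205.64 - 104.116.205.127) does not contain 104.112.205.124
  104.112.206.0/23 (104.112.206.0 - 104.112.207.255) does not contain 104.112.205.124
  104.112.220.0/23 (104.112.220.0 - 104.112.221.255) does not contain 104.112.205.124
  72.112.192.0/20 (72.112.192.0 - 72.112.207.255) does not contain 104.112.205.124
Longest matching prefix is /19 -> next hop R27.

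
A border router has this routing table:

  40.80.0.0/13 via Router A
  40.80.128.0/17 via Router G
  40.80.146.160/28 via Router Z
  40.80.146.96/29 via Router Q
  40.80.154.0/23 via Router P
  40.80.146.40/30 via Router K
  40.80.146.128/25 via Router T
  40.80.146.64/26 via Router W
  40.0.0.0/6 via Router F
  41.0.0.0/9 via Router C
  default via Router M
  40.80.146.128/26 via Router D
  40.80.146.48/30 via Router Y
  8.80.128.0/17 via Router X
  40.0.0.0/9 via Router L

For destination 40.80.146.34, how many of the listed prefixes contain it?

Prefixes containing 40.80.146.34:
  0.0.0.0/0 (default, matches everything)
  40.0.0.0/6 (40.0.0.0 - 43.255.255.255)
  40.0.0.0/9 (40.0.0.0 - 40.127.255.255)
  40.80.0.0/13 (40.80.0.0 - 40.87.255.255)
  40.80.128.0/17 (40.80.128.0 - 40.80.255.255)
Total matching entries: 5.

5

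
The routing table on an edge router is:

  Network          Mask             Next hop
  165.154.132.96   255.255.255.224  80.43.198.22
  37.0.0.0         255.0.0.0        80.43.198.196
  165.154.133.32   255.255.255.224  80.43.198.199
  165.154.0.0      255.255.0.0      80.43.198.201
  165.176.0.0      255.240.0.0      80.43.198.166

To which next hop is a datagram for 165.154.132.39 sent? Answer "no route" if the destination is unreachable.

80.43.198.201

Routes whose prefix contains 165.154.132.39:
  165.154.0.0/16 (165.154.0.0 - 165.154.255.255) -> 80.43.198.201
More-specific entries that do NOT match:
  165.154.132.96/27 (165.154.132.96 - 165.154.132.127) does not contain 165.154.132.39
  165.154.133.32/27 (165.154.133.32 - 165.154.133.63) does not contain 165.154.132.39
Longest matching prefix is /16 -> next hop 80.43.198.201.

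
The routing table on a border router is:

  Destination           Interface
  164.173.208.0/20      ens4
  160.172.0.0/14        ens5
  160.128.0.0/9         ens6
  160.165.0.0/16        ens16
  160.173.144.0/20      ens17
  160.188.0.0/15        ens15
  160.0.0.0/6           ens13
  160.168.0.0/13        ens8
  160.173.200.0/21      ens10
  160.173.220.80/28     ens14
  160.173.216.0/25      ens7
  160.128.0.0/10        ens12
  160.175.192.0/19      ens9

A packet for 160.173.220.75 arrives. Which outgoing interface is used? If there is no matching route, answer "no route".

ens5

Routes whose prefix contains 160.173.220.75:
  160.0.0.0/6 (160.0.0.0 - 163.255.255.255) -> ens13
  160.128.0.0/9 (160.128.0.0 - 160.255.255.255) -> ens6
  160.128.0.0/10 (160.128.0.0 - 160.191.255.255) -> ens12
  160.168.0.0/13 (160.168.0.0 - 160.175.255.255) -> ens8
  160.172.0.0/14 (160.172.0.0 - 160.175.255.255) -> ens5
More-specific entries that do NOT match:
  160.173.220.80/28 (160.173.220.80 - 160.173.220.95) does not contain 160.173.220.75
  160.173.216.0/25 (160.173.216.0 - 160.173.216.127) does not contain 160.173.220.75
  160.173.200.0/21 (160.173.200.0 - 160.173.207.255) does not contain 160.173.220.75
  164.173.208.0/20 (164.173.208.0 - 164.173.223.255) does not contain 160.173.220.75
  160.173.144.0/20 (160.173.144.0 - 160.173.159.255) does not contain 160.173.220.75
  160.175.192.0/19 (160.175.192.0 - 160.175.223.255) does not contain 160.173.220.75
  160.165.0.0/16 (160.165.0.0 - 160.165.255.255) does not contain 160.173.220.75
  160.188.0.0/15 (160.188.0.0 - 160.189.255.255) does not contain 160.173.220.75
Longest matching prefix is /14 -> interface ens5.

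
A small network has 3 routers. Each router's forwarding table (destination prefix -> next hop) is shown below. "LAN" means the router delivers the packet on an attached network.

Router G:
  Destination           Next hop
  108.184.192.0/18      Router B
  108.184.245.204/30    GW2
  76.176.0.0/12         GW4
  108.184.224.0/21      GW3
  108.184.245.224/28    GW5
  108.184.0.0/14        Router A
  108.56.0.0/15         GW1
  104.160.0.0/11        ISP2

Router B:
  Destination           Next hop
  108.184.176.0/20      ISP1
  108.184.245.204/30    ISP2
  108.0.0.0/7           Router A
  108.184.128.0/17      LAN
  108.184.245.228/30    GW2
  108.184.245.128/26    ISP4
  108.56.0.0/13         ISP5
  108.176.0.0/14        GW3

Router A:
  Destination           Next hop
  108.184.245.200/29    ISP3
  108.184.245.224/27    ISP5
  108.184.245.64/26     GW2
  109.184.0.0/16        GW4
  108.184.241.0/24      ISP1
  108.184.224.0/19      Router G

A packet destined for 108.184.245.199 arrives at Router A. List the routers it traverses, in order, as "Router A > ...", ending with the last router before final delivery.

At Router A: longest match for 108.184.245.199 is 108.184.224.0/19 -> Router G
At Router G: longest match for 108.184.245.199 is 108.184.192.0/18 -> Router B
At Router B: longest match for 108.184.245.199 is 108.184.128.0/17 -> LAN

Router A > Router G > Router B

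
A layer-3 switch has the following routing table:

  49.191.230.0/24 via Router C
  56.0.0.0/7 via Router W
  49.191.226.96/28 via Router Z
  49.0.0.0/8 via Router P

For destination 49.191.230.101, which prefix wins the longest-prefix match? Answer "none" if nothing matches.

49.191.230.0/24

Entries matching 49.191.230.101:
  49.0.0.0/8 (49.0.0.0 - 49.255.255.255)
  49.191.230.0/24 (49.191.230.0 - 49.191.230.255)
Most specific is 49.191.230.0/24.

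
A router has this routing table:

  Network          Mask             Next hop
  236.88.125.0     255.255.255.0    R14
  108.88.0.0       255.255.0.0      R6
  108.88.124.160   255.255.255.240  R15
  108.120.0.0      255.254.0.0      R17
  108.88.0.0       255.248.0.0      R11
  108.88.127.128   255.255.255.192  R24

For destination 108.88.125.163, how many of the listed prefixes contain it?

Prefixes containing 108.88.125.163:
  108.88.0.0/13 (108.88.0.0 - 108.95.255.255)
  108.88.0.0/16 (108.88.0.0 - 108.88.255.255)
Total matching entries: 2.

2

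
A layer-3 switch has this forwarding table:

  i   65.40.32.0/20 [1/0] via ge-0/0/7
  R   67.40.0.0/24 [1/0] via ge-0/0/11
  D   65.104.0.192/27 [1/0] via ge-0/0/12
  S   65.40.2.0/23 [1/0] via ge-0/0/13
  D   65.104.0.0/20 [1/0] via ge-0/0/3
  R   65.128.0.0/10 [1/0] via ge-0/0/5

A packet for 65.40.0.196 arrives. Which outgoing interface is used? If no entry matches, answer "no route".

no route

No entry's prefix contains 65.40.0.196; there is no default route.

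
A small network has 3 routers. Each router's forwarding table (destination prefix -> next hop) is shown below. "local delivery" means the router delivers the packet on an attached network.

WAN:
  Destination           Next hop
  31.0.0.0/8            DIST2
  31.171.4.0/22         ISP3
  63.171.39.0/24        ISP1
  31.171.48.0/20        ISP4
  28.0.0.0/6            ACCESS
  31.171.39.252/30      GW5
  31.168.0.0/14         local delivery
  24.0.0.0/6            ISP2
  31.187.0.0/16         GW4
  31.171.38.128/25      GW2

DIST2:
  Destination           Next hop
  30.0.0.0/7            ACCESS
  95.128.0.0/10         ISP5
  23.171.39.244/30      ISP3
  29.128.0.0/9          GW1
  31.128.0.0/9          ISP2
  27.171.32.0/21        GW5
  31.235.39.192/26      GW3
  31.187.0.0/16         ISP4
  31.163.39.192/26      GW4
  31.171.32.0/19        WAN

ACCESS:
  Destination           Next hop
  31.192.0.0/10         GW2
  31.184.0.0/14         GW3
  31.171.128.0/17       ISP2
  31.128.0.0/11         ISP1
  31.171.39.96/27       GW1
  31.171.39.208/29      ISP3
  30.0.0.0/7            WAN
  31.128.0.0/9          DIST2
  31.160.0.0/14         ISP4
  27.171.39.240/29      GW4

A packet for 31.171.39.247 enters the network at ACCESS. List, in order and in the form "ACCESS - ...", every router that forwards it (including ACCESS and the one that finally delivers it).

ACCESS - DIST2 - WAN

At ACCESS: longest match for 31.171.39.247 is 31.128.0.0/9 -> DIST2
At DIST2: longest match for 31.171.39.247 is 31.171.32.0/19 -> WAN
At WAN: longest match for 31.171.39.247 is 31.168.0.0/14 -> local delivery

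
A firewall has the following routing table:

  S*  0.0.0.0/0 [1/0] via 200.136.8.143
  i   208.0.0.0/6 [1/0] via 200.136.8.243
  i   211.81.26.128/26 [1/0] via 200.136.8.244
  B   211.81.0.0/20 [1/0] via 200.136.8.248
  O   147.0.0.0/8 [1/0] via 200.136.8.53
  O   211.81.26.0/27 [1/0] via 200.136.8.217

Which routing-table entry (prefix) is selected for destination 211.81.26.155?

Entries matching 211.81.26.155:
  0.0.0.0/0 (default, matches everything)
  208.0.0.0/6 (208.0.0.0 - 211.255.255.255)
  211.81.26.128/26 (211.81.26.128 - 211.81.26.191)
Most specific is 211.81.26.128/26.

211.81.26.128/26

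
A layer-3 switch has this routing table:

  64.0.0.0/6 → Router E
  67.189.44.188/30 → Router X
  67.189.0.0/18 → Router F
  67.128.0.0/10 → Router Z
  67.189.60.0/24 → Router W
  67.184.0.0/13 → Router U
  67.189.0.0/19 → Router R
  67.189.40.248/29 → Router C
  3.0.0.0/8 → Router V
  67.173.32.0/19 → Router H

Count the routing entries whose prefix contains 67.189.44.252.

Prefixes containing 67.189.44.252:
  64.0.0.0/6 (64.0.0.0 - 67.255.255.255)
  67.128.0.0/10 (67.128.0.0 - 67.191.255.255)
  67.184.0.0/13 (67.184.0.0 - 67.191.255.255)
  67.189.0.0/18 (67.189.0.0 - 67.189.63.255)
Total matching entries: 4.

4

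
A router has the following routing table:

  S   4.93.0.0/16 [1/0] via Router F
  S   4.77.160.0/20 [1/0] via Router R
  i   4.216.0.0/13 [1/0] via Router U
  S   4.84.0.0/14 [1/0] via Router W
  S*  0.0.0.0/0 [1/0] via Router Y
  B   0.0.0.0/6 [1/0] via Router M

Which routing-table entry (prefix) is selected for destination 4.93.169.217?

4.93.0.0/16

Entries matching 4.93.169.217:
  0.0.0.0/0 (default, matches everything)
  4.93.0.0/16 (4.93.0.0 - 4.93.255.255)
Most specific is 4.93.0.0/16.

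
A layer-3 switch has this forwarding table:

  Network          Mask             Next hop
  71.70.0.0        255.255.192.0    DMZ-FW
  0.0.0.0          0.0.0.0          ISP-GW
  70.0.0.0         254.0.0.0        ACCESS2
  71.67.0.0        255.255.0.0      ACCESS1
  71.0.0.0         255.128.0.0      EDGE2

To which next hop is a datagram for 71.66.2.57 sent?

Routes whose prefix contains 71.66.2.57:
  0.0.0.0/0 (default, matches everything) -> ISP-GW
  70.0.0.0/7 (70.0.0.0 - 71.255.255.255) -> ACCESS2
  71.0.0.0/9 (71.0.0.0 - 71.127.255.255) -> EDGE2
More-specific entries that do NOT match:
  71.70.0.0/18 (71.70.0.0 - 71.70.63.255) does not contain 71.66.2.57
  71.67.0.0/16 (71.67.0.0 - 71.67.255.255) does not contain 71.66.2.57
Longest matching prefix is /9 -> next hop EDGE2.

EDGE2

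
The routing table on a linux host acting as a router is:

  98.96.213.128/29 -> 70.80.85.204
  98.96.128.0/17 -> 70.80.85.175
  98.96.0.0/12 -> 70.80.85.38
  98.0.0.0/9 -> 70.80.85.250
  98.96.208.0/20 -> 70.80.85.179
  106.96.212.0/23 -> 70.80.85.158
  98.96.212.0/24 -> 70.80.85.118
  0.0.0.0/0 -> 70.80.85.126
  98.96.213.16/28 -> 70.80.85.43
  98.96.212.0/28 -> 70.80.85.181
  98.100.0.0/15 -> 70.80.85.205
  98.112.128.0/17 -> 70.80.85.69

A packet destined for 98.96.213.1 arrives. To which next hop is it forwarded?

Routes whose prefix contains 98.96.213.1:
  0.0.0.0/0 (default, matches everything) -> 70.80.85.126
  98.0.0.0/9 (98.0.0.0 - 98.127.255.255) -> 70.80.85.250
  98.96.0.0/12 (98.96.0.0 - 98.111.255.255) -> 70.80.85.38
  98.96.128.0/17 (98.96.128.0 - 98.96.255.255) -> 70.80.85.175
  98.96.208.0/20 (98.96.208.0 - 98.96.223.255) -> 70.80.85.179
More-specific entries that do NOT match:
  98.96.213.128/29 (98.96.213.128 - 98.96.213.135) does not contain 98.96.213.1
  98.96.213.16/28 (98.96.213.16 - 98.96.213.31) does not contain 98.96.213.1
  98.96.212.0/28 (98.96.212.0 - 98.96.212.15) does not contain 98.96.213.1
  98.96.212.0/24 (98.96.212.0 - 98.96.212.255) does not contain 98.96.213.1
  106.96.212.0/23 (106.96.212.0 - 106.96.213.255) does not contain 98.96.213.1
Longest matching prefix is /20 -> next hop 70.80.85.179.

70.80.85.179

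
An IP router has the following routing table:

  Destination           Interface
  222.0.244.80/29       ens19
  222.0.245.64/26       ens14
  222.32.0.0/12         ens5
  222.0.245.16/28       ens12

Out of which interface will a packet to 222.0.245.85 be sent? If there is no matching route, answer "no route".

Routes whose prefix contains 222.0.245.85:
  222.0.245.64/26 (222.0.245.64 - 222.0.245.127) -> ens14
More-specific entries that do NOT match:
  222.0.244.80/29 (222.0.244.80 - 222.0.244.87) does not contain 222.0.245.85
  222.0.245.16/28 (222.0.245.16 - 222.0.245.31) does not contain 222.0.245.85
Longest matching prefix is /26 -> interface ens14.

ens14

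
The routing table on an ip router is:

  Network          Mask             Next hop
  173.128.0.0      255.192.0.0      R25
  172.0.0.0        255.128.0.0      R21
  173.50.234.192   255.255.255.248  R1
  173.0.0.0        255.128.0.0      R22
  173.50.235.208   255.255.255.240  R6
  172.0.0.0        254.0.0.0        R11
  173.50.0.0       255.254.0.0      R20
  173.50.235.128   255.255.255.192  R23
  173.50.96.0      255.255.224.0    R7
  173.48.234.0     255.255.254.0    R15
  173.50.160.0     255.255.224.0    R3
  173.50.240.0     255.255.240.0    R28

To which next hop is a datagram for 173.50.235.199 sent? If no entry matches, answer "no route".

Routes whose prefix contains 173.50.235.199:
  172.0.0.0/7 (172.0.0.0 - 173.255.255.255) -> R11
  173.0.0.0/9 (173.0.0.0 - 173.127.255.255) -> R22
  173.50.0.0/15 (173.50.0.0 - 173.51.255.255) -> R20
More-specific entries that do NOT match:
  173.50.234.192/29 (173.50.234.192 - 173.50.234.199) does not contain 173.50.235.199
  173.50.235.208/28 (173.50.235.208 - 173.50.235.223) does not contain 173.50.235.199
  173.50.235.128/26 (173.50.235.128 - 173.50.235.191) does not contain 173.50.235.199
  173.48.234.0/23 (173.48.234.0 - 173.48.235.255) does not contain 173.50.235.199
  173.50.240.0/20 (173.50.240.0 - 173.50.255.255) does not contain 173.50.235.199
  173.50.96.0/19 (173.50.96.0 - 173.50.127.255) does not contain 173.50.235.199
  173.50.160.0/19 (173.50.160.0 - 173.50.191.255) does not contain 173.50.235.199
Longest matching prefix is /15 -> next hop R20.

R20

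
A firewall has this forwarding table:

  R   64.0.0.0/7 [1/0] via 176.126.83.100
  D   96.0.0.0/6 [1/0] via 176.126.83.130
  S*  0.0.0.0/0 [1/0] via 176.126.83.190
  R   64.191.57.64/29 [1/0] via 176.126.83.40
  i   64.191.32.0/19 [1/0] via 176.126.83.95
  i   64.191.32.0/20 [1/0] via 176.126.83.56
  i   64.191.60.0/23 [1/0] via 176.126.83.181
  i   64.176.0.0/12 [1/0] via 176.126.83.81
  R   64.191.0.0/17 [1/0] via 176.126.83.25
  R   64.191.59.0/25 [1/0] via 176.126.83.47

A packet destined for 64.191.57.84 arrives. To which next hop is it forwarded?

176.126.83.95

Routes whose prefix contains 64.191.57.84:
  0.0.0.0/0 (default, matches everything) -> 176.126.83.190
  64.0.0.0/7 (64.0.0.0 - 65.255.255.255) -> 176.126.83.100
  64.176.0.0/12 (64.176.0.0 - 64.191.255.255) -> 176.126.83.81
  64.191.0.0/17 (64.191.0.0 - 64.191.127.255) -> 176.126.83.25
  64.191.32.0/19 (64.191.32.0 - 64.191.63.255) -> 176.126.83.95
More-specific entries that do NOT match:
  64.191.57.64/29 (64.191.57.64 - 64.191.57.71) does not contain 64.191.57.84
  64.191.59.0/25 (64.191.59.0 - 64.191.59.127) does not contain 64.191.57.84
  64.191.60.0/23 (64.191.60.0 - 64.191.61.255) does not contain 64.191.57.84
  64.191.32.0/20 (64.191.32.0 - 64.191.47.255) does not contain 64.191.57.84
Longest matching prefix is /19 -> next hop 176.126.83.95.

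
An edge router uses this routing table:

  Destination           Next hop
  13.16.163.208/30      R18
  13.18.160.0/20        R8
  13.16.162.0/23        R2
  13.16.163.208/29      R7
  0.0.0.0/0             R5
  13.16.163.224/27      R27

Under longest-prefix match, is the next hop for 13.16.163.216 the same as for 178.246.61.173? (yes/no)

no

13.16.163.216: longest match 13.16.162.0/23 -> R2
178.246.61.173: longest match 0.0.0.0/0 -> R5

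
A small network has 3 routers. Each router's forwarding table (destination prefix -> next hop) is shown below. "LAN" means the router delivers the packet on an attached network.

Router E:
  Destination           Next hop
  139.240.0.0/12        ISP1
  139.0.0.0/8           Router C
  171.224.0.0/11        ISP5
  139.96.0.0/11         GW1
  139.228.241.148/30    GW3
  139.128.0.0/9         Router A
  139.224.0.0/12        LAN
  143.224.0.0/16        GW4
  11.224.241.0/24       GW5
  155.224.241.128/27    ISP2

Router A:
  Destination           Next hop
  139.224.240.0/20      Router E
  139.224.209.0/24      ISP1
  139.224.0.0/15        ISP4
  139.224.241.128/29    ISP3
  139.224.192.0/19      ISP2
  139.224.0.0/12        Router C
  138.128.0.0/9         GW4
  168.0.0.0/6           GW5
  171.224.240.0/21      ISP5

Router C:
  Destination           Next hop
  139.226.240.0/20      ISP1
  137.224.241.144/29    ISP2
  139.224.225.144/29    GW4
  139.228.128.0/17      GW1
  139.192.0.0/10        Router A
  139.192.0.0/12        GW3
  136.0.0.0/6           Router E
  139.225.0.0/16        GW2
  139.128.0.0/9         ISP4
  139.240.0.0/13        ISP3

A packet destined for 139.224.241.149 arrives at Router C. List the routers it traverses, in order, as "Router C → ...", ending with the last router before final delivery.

Router C → Router A → Router E

At Router C: longest match for 139.224.241.149 is 139.192.0.0/10 -> Router A
At Router A: longest match for 139.224.241.149 is 139.224.240.0/20 -> Router E
At Router E: longest match for 139.224.241.149 is 139.224.0.0/12 -> LAN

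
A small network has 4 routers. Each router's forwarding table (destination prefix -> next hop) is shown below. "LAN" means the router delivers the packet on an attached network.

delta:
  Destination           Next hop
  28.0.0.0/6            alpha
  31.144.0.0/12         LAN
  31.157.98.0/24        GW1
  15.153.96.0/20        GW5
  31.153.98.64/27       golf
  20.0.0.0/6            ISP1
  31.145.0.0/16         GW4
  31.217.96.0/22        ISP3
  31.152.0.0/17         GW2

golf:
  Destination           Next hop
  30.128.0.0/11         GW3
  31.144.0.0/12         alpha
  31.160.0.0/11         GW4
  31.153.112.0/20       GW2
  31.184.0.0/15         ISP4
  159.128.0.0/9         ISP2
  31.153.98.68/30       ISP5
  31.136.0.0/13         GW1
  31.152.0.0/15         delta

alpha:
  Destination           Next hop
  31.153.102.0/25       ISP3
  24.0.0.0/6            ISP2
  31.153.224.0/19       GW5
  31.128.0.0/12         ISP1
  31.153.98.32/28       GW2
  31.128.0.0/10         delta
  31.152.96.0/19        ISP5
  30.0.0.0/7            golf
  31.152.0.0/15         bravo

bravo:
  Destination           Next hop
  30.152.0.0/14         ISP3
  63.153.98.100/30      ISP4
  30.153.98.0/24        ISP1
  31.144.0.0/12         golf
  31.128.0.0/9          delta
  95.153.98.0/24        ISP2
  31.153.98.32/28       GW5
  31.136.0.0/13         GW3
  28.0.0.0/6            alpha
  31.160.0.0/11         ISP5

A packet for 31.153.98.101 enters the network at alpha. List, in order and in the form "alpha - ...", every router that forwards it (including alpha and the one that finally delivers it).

alpha - bravo - golf - delta

At alpha: longest match for 31.153.98.101 is 31.152.0.0/15 -> bravo
At bravo: longest match for 31.153.98.101 is 31.144.0.0/12 -> golf
At golf: longest match for 31.153.98.101 is 31.152.0.0/15 -> delta
At delta: longest match for 31.153.98.101 is 31.144.0.0/12 -> LAN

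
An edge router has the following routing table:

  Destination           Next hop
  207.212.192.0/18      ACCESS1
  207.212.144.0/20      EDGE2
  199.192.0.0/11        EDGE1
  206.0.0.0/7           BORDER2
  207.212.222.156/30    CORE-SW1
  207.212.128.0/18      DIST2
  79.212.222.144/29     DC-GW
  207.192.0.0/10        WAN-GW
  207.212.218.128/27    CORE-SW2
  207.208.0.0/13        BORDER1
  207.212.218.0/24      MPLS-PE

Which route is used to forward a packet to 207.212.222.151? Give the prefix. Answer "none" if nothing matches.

Entries matching 207.212.222.151:
  206.0.0.0/7 (206.0.0.0 - 207.255.255.255)
  207.192.0.0/10 (207.192.0.0 - 207.255.255.255)
  207.208.0.0/13 (207.208.0.0 - 207.215.255.255)
  207.212.192.0/18 (207.212.192.0 - 207.212.255.255)
Most specific is 207.212.192.0/18.

207.212.192.0/18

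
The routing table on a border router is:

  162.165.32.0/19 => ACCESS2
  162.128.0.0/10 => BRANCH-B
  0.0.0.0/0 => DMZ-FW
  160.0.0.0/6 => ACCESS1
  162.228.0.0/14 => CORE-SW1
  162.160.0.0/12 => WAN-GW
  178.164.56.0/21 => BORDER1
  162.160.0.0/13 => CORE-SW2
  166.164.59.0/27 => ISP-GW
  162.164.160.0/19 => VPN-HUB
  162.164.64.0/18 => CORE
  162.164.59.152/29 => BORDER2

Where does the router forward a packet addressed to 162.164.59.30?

Routes whose prefix contains 162.164.59.30:
  0.0.0.0/0 (default, matches everything) -> DMZ-FW
  160.0.0.0/6 (160.0.0.0 - 163.255.255.255) -> ACCESS1
  162.128.0.0/10 (162.128.0.0 - 162.191.255.255) -> BRANCH-B
  162.160.0.0/12 (162.160.0.0 - 162.175.255.255) -> WAN-GW
  162.160.0.0/13 (162.160.0.0 - 162.167.255.255) -> CORE-SW2
More-specific entries that do NOT match:
  162.164.59.152/29 (162.164.59.152 - 162.164.59.159) does not contain 162.164.59.30
  166.164.59.0/27 (166.164.59.0 - 166.164.59.31) does not contain 162.164.59.30
  178.164.56.0/21 (178.164.56.0 - 178.164.63.255) does not contain 162.164.59.30
  162.165.32.0/19 (162.165.32.0 - 162.165.63.255) does not contain 162.164.59.30
  162.164.160.0/19 (162.164.160.0 - 162.164.191.255) does not contain 162.164.59.30
  162.164.64.0/18 (162.164.64.0 - 162.164.127.255) does not contain 162.164.59.30
  162.228.0.0/14 (162.228.0.0 - 162.231.255.255) does not contain 162.164.59.30
Longest matching prefix is /13 -> next hop CORE-SW2.

CORE-SW2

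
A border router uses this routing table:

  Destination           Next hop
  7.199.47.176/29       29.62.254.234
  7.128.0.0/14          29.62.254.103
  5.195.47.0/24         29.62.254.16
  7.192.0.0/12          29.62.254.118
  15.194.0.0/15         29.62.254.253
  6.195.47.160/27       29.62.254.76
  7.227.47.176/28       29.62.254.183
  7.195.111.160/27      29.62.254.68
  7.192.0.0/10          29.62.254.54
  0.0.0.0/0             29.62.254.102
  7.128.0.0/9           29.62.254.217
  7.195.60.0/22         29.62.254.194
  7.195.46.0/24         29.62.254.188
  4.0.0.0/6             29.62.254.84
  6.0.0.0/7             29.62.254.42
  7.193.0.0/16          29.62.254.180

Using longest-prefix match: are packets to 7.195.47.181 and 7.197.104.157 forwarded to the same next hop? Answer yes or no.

yes

7.195.47.181: longest match 7.192.0.0/12 -> 29.62.254.118
7.197.104.157: longest match 7.192.0.0/12 -> 29.62.254.118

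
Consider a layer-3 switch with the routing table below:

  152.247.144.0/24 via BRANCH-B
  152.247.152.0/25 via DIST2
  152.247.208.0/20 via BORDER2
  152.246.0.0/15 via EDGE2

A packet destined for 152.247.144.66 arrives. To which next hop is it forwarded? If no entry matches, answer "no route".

Routes whose prefix contains 152.247.144.66:
  152.246.0.0/15 (152.246.0.0 - 152.247.255.255) -> EDGE2
  152.247.144.0/24 (152.247.144.0 - 152.247.144.255) -> BRANCH-B
More-specific entries that do NOT match:
  152.247.152.0/25 (152.247.152.0 - 152.247.152.127) does not contain 152.247.144.66
Longest matching prefix is /24 -> next hop BRANCH-B.

BRANCH-B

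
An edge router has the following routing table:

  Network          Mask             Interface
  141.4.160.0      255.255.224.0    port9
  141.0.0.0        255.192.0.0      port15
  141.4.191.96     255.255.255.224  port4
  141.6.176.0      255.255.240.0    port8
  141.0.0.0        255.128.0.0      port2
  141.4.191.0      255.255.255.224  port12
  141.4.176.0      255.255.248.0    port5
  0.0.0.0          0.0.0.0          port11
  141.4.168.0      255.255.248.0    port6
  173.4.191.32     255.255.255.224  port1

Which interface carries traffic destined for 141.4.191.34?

Routes whose prefix contains 141.4.191.34:
  0.0.0.0/0 (default, matches everything) -> port11
  141.0.0.0/9 (141.0.0.0 - 141.127.255.255) -> port2
  141.0.0.0/10 (141.0.0.0 - 141.63.255.255) -> port15
  141.4.160.0/19 (141.4.160.0 - 141.4.191.255) -> port9
More-specific entries that do NOT match:
  141.4.191.96/27 (141.4.191.96 - 141.4.191.127) does not contain 141.4.191.34
  141.4.191.0/27 (141.4.191.0 - 141.4.191.31) does not contain 141.4.191.34
  173.4.191.32/27 (173.4.191.32 - 173.4.191.63) does not contain 141.4.191.34
  141.4.176.0/21 (141.4.176.0 - 141.4.183.255) does not contain 141.4.191.34
  141.4.168.0/21 (141.4.168.0 - 141.4.175.255) does not contain 141.4.191.34
  141.6.176.0/20 (141.6.176.0 - 141.6.191.255) does not contain 141.4.191.34
Longest matching prefix is /19 -> interface port9.

port9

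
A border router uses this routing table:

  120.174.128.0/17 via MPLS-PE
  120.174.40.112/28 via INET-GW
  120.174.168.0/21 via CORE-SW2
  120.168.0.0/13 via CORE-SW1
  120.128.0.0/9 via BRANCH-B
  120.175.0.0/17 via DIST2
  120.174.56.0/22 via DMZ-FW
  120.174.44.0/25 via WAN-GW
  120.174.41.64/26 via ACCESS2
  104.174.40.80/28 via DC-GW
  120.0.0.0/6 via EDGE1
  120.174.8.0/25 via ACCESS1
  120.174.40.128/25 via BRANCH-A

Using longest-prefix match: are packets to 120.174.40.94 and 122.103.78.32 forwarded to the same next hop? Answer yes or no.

no

120.174.40.94: longest match 120.168.0.0/13 -> CORE-SW1
122.103.78.32: longest match 120.0.0.0/6 -> EDGE1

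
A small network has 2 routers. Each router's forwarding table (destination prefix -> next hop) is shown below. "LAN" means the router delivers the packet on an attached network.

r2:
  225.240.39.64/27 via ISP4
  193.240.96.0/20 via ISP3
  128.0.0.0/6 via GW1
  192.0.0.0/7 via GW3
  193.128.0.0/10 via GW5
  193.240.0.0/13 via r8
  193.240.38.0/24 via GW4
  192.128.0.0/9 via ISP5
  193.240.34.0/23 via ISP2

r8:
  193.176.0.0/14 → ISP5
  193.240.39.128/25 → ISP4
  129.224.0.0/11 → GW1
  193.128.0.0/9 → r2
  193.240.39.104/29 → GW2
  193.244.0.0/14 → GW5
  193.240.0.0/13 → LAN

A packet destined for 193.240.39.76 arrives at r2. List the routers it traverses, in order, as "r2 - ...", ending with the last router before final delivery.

At r2: longest match for 193.240.39.76 is 193.240.0.0/13 -> r8
At r8: longest match for 193.240.39.76 is 193.240.0.0/13 -> LAN

r2 - r8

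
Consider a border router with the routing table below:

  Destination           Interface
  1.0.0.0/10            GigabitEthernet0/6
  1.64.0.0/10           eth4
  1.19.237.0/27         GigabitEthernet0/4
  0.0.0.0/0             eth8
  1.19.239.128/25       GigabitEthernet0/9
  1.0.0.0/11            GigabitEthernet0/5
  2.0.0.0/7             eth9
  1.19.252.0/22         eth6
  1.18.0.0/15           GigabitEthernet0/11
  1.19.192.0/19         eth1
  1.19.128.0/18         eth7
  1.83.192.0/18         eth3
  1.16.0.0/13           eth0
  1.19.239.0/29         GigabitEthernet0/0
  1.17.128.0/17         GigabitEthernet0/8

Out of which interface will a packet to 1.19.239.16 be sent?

GigabitEthernet0/11

Routes whose prefix contains 1.19.239.16:
  0.0.0.0/0 (default, matches everything) -> eth8
  1.0.0.0/10 (1.0.0.0 - 1.63.255.255) -> GigabitEthernet0/6
  1.0.0.0/11 (1.0.0.0 - 1.31.255.255) -> GigabitEthernet0/5
  1.16.0.0/13 (1.16.0.0 - 1.23.255.255) -> eth0
  1.18.0.0/15 (1.18.0.0 - 1.19.255.255) -> GigabitEthernet0/11
More-specific entries that do NOT match:
  1.19.239.0/29 (1.19.239.0 - 1.19.239.7) does not contain 1.19.239.16
  1.19.237.0/27 (1.19.237.0 - 1.19.237.31) does not contain 1.19.239.16
  1.19.239.128/25 (1.19.239.128 - 1.19.239.255) does not contain 1.19.239.16
  1.19.252.0/22 (1.19.252.0 - 1.19.255.255) does not contain 1.19.239.16
  1.19.192.0/19 (1.19.192.0 - 1.19.223.255) does not contain 1.19.239.16
  1.19.128.0/18 (1.19.128.0 - 1.19.191.255) does not contain 1.19.239.16
  1.83.192.0/18 (1.83.192.0 - 1.83.255.255) does not contain 1.19.239.16
  1.17.128.0/17 (1.17.128.0 - 1.17.255.255) does not contain 1.19.239.16
Longest matching prefix is /15 -> interface GigabitEthernet0/11.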